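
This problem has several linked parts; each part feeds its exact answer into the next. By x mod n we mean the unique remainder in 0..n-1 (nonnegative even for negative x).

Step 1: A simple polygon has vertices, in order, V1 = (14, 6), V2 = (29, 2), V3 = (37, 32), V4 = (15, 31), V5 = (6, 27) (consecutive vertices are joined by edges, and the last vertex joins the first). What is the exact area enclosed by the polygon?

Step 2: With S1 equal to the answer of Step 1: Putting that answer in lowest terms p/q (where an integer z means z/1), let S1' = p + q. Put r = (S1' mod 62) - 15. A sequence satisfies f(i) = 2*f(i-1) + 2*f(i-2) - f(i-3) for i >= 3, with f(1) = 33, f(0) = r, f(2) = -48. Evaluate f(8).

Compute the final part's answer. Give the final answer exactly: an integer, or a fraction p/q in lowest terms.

-6728

Step 1: cross terms: (14*2 - 29*6)=-146, (29*32 - 37*2)=854, (37*31 - 15*32)=667, (15*27 - 6*31)=219, (6*6 - 14*27)=-342; twice the area = |1252| = 1252; area = 626; answer 626
Step 2: S1 = 626; threaded value p + q = 627; r = -8; f(3) = 2*(-48) + 2*(33) - 1*(-8) = -22; iterating: f(3)=-22, f(4)=-173, f(5)=-342, f(6)=-1008, f(7)=-2527, f(8)=-6728; answer -6728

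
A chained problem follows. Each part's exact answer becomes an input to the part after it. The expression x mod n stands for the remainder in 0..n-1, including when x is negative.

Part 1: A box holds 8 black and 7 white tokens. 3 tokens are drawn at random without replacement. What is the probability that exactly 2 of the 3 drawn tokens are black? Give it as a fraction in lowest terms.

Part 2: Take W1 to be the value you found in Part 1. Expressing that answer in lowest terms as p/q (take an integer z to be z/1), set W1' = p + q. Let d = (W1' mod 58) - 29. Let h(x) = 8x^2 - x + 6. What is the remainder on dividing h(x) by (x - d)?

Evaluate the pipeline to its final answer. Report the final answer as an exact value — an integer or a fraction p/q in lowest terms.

288

Part 1: total draws C(15,3) = 455; favorable C(8,2)*C(7,1) = 196; P = 28/65; answer 28/65
Part 2: W1 = 28/65; threaded value p + q = 93; d = 6; remainder = value at the root: 8*(6)^2 - 1*(6)^1 + 6 = (288) + (-6) + (6) = 288; answer 288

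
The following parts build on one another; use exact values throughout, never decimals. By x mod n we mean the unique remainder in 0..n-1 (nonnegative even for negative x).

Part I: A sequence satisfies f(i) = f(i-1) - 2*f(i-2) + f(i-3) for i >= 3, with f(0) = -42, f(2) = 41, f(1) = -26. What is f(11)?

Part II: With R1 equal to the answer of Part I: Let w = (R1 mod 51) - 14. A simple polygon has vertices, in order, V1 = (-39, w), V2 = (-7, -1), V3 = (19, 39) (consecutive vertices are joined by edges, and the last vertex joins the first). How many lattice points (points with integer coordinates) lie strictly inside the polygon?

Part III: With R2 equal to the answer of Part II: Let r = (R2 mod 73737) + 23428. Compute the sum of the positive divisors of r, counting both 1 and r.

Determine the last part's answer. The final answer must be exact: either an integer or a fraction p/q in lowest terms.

71344

Part I: f(3) = 1*(41) - 2*(-26) + 1*(-42) = 51; iterating: f(3)=51, f(4)=-57, f(5)=-118, f(6)=47, f(7)=226, f(8)=14, f(9)=-391, f(10)=-193, f(11)=603; answer 603
Part II: R1 = 603; w = 28; cross terms: (-39*-1 - -7*28)=235, (-7*39 - 19*-1)=-254, (19*28 - -39*39)=2053; twice the area = |2034| = 2034; area = 1017; boundary points = 1 + 2 + 1 = 4; strictly interior points = area - boundary/2 + 1 = 1016; answer 1016
Part III: R2 = 1016; r = 24444; 24444 = 2^2 * 3^2 * 7 * 97; sigma = (1 + 2 + 4) * (1 + 3 + 9) * (1 + 7) * (1 + 97) = 7 * 13 * 8 * 98 = 71344; answer 71344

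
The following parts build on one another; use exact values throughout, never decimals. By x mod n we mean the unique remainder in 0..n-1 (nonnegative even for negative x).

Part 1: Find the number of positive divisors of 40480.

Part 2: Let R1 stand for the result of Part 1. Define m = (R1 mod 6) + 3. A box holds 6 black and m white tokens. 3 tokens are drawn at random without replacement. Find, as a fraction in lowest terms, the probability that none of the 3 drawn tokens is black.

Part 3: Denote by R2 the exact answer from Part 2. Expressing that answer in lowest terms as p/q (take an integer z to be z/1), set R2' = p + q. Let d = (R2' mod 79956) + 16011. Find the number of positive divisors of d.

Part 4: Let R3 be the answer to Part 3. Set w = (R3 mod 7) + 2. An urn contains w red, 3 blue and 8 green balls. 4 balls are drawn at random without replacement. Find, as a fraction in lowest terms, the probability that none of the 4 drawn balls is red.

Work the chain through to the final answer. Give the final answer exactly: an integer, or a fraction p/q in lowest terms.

11/102

Part 1: 40480 = 2^5 * 5 * 11 * 23; number of divisors = (5+1) * (1+1) * (1+1) * (1+1) = 48; answer 48
Part 2: R1 = 48; m = 3; total draws C(9,3) = 84; favorable C(3,3) = 1; P = 1/84; answer 1/84
Part 3: R2 = 1/84; threaded value p + q = 85; d = 16096; 16096 = 2^5 * 503; number of divisors = (5+1) * (1+1) = 12; answer 12
Part 4: R3 = 12; w = 7; total draws C(18,4) = 3060; favorable C(11,4) = 330; P = 11/102; answer 11/102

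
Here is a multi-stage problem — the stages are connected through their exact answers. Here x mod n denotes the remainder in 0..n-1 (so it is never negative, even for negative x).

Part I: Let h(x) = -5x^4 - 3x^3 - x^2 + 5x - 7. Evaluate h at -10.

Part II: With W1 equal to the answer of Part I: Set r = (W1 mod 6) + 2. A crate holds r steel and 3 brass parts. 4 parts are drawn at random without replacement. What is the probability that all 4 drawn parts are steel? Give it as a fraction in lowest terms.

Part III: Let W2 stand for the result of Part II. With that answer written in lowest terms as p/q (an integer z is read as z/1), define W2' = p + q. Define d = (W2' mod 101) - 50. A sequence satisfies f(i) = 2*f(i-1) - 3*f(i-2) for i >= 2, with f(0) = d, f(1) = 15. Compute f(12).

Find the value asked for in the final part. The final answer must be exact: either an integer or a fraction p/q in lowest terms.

-34515

Part I: -5*(-10)^4 - 3*(-10)^3 - 1*(-10)^2 + 5*(-10)^1 - 7 = (-50000) + (3000) + (-100) + (-50) + (-7) = -47157; answer -47157
Part II: W1 = -47157; r = 5; total draws C(8,4) = 70; favorable C(5,4) = 5; P = 1/14; answer 1/14
Part III: W2 = 1/14; threaded value p + q = 15; d = -35; f(2) = 2*(15) - 3*(-35) = 135; iterating: f(2)=135, f(3)=225, f(4)=45, f(5)=-585, f(6)=-1305, f(7)=-855, f(8)=2205, f(9)=6975, f(10)=7335, f(11)=-6255, f(12)=-34515; answer -34515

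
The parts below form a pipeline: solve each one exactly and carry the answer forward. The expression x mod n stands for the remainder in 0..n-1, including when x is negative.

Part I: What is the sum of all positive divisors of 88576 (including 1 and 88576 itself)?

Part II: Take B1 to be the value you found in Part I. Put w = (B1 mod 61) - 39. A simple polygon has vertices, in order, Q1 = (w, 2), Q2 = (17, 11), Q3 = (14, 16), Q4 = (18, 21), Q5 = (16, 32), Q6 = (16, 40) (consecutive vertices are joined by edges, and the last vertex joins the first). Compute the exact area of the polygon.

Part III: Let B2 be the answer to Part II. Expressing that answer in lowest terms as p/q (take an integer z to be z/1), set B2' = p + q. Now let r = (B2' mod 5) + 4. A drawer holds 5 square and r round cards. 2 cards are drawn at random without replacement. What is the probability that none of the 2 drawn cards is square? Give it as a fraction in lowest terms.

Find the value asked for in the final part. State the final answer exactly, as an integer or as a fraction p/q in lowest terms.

3/11

Part I: 88576 = 2^9 * 173; sigma = (1 + 2 + 4 + 8 + 16 + 32 + 64 + 128 + 256 + 512) * (1 + 173) = 1023 * 174 = 178002; answer 178002
Part II: B1 = 178002; w = -35; cross terms: (-35*11 - 17*2)=-419, (17*16 - 14*11)=118, (14*21 - 18*16)=6, (18*32 - 16*21)=240, (16*40 - 16*32)=128, (16*2 - -35*40)=1432; twice the area = |1505| = 1505; area = 1505/2; answer 1505/2
Part III: B2 = 1505/2; threaded value p + q = 1507; r = 6; total draws C(11,2) = 55; favorable C(6,2) = 15; P = 3/11; answer 3/11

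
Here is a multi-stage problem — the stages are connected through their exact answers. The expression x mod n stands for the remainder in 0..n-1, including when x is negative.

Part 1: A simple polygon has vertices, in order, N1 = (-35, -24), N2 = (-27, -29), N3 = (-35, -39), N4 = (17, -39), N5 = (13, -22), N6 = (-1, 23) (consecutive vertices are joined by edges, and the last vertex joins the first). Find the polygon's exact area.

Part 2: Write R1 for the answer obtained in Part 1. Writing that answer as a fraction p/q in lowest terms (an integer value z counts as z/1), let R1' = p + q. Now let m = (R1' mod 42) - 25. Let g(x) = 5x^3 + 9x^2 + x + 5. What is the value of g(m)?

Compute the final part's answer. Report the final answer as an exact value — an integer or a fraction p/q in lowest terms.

1415

Part 1: cross terms: (-35*-29 - -27*-24)=367, (-27*-39 - -35*-29)=38, (-35*-39 - 17*-39)=2028, (17*-22 - 13*-39)=133, (13*23 - -1*-22)=277, (-1*-24 - -35*23)=829; twice the area = |3672| = 3672; area = 1836; answer 1836
Part 2: R1 = 1836; threaded value p + q = 1837; m = 6; 5*(6)^3 + 9*(6)^2 + 1*(6)^1 + 5 = (1080) + (324) + (6) + (5) = 1415; answer 1415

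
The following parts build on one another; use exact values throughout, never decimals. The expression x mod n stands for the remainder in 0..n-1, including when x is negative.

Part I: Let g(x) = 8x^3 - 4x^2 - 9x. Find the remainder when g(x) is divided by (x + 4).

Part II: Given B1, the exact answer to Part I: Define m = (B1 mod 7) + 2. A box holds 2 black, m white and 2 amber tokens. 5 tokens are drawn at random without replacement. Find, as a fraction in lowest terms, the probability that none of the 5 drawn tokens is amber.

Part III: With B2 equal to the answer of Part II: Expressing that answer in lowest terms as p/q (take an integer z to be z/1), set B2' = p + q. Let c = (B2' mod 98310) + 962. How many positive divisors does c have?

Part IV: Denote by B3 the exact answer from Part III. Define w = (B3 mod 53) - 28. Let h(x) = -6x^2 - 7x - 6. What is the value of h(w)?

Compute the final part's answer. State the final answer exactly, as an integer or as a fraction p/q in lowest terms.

-3880

Part I: remainder = value at the root: 8*(-4)^3 - 4*(-4)^2 - 9*(-4)^1 = (-512) + (-64) + (36) = -540; answer -540
Part II: B1 = -540; m = 8; total draws C(12,5) = 792; favorable C(10,5) = 252; P = 7/22; answer 7/22
Part III: B2 = 7/22; threaded value p + q = 29; c = 991; 991 is prime, so its only divisors are 1 and 991; count = 2; answer 2
Part IV: B3 = 2; w = -26; -6*(-26)^2 - 7*(-26)^1 - 6 = (-4056) + (182) + (-6) = -3880; answer -3880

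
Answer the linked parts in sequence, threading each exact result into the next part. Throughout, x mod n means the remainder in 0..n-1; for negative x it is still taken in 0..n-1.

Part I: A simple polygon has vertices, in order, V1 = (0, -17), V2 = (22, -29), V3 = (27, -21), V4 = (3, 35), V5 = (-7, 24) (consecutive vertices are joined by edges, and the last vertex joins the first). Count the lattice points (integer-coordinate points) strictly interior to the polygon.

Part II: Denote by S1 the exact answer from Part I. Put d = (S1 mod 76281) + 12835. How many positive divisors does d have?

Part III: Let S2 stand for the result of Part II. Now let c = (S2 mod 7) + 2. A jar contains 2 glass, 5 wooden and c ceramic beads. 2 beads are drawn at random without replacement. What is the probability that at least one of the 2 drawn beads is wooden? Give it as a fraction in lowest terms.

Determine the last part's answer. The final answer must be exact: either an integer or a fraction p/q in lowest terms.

Part I: cross terms: (0*-29 - 22*-17)=374, (22*-21 - 27*-29)=321, (27*35 - 3*-21)=1008, (3*24 - -7*35)=317, (-7*-17 - 0*24)=119; twice the area = |2139| = 2139; area = 2139/2; boundary points = 2 + 1 + 8 + 1 + 1 = 13; strictly interior points = area - boundary/2 + 1 = 1064; answer 1064
Part II: S1 = 1064; d = 13899; 13899 = 3 * 41 * 113; number of divisors = (1+1) * (1+1) * (1+1) = 8; answer 8
Part III: S2 = 8; c = 3; total draws C(10,2) = 45; complement C(5,2) = 10; favorable 45 - 10 = 35; P = 7/9; answer 7/9

7/9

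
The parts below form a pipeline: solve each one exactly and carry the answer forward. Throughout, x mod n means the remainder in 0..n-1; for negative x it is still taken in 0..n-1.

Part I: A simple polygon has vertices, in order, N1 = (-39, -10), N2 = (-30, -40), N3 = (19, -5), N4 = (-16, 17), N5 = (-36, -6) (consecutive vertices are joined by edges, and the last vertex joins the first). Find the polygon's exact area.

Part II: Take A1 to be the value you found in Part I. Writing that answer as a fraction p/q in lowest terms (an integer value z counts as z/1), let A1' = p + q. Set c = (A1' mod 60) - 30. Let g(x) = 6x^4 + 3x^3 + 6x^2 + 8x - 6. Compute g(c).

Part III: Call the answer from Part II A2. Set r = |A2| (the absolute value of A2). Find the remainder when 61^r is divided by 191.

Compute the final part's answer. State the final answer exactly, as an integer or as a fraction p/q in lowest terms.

14

Part I: cross terms: (-39*-40 - -30*-10)=1260, (-30*-5 - 19*-40)=910, (19*17 - -16*-5)=243, (-16*-6 - -36*17)=708, (-36*-10 - -39*-6)=126; twice the area = |3247| = 3247; area = 3247/2; answer 3247/2
Part II: A1 = 3247/2; threaded value p + q = 3249; c = -21; 6*(-21)^4 + 3*(-21)^3 + 6*(-21)^2 + 8*(-21)^1 - 6 = (1166886) + (-27783) + (2646) + (-168) + (-6) = 1141575; answer 1141575
Part III: A2 = 1141575; r = 1141575; squarings mod 191: 61^1=61, 61^2=92, 61^4=60, 61^8=162, 61^16=77, 61^32=8, 61^64=64, 61^128=85, 61^256=158, 61^512=134, 61^1024=2, 61^2048=4, 61^4096=16, 61^8192=65, 61^16384=23, 61^32768=147, 61^65536=26, 61^131072=103, 61^262144=104, 61^524288=120, 61^1048576=75; 61^1141575 = 61^1 * 61^2 * 61^4 * 61^64 * 61^256 * 61^512 * 61^2048 * 61^8192 * 61^16384 * 61^65536 * 61^1048576 = 14 (mod 191); answer 14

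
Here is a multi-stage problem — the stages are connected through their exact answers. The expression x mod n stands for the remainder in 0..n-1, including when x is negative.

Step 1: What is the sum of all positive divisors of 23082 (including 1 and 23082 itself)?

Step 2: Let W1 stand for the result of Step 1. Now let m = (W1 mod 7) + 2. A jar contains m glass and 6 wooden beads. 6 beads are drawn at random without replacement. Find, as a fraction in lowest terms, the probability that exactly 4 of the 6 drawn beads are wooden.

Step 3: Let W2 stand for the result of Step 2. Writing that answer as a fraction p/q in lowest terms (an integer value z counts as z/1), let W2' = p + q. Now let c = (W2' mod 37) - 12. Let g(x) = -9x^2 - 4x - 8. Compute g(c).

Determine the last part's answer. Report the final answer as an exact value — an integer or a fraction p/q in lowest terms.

Step 1: 23082 = 2 * 3 * 3847; sigma = (1 + 2) * (1 + 3) * (1 + 3847) = 3 * 4 * 3848 = 46176; answer 46176
Step 2: W1 = 46176; m = 6; total draws C(12,6) = 924; favorable C(6,4)*C(6,2) = 225; P = 75/308; answer 75/308
Step 3: W2 = 75/308; threaded value p + q = 383; c = 1; -9*(1)^2 - 4*(1)^1 - 8 = (-9) + (-4) + (-8) = -21; answer -21

-21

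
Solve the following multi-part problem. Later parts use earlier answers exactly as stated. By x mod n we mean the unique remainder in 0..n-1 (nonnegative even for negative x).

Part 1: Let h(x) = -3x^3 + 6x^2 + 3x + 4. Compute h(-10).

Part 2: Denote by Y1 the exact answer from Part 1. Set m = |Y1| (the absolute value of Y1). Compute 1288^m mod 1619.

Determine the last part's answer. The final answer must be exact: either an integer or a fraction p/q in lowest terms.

Part 1: -3*(-10)^3 + 6*(-10)^2 + 3*(-10)^1 + 4 = (3000) + (600) + (-30) + (4) = 3574; answer 3574
Part 2: Y1 = 3574; m = 3574; squarings mod 1619: 1288^1=1288, 1288^2=1088, 1288^4=255, 1288^8=265, 1288^16=608, 1288^32=532, 1288^64=1318, 1288^128=1556, 1288^256=731, 1288^512=91, 1288^1024=186, 1288^2048=597; 1288^3574 = 1288^2 * 1288^4 * 1288^16 * 1288^32 * 1288^64 * 1288^128 * 1288^256 * 1288^1024 * 1288^2048 = 1565 (mod 1619); answer 1565

1565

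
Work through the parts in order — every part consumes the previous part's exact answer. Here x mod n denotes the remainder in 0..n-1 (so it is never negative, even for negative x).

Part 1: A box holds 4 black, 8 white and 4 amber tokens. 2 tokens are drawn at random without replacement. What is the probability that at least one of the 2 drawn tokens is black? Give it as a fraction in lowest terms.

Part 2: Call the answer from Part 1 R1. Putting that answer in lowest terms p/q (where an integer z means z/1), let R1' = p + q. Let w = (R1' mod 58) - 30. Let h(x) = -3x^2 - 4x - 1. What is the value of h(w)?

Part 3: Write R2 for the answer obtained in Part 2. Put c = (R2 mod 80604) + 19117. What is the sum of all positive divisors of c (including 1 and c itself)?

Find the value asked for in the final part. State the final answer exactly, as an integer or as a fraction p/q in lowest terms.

21856

Part 1: total draws C(16,2) = 120; complement C(12,2) = 66; favorable 120 - 66 = 54; P = 9/20; answer 9/20
Part 2: R1 = 9/20; threaded value p + q = 29; w = -1; -3*(-1)^2 - 4*(-1)^1 - 1 = (-3) + (4) + (-1) = 0; answer 0
Part 3: R2 = 0; c = 19117; 19117 = 7 * 2731; sigma = (1 + 7) * (1 + 2731) = 8 * 2732 = 21856; answer 21856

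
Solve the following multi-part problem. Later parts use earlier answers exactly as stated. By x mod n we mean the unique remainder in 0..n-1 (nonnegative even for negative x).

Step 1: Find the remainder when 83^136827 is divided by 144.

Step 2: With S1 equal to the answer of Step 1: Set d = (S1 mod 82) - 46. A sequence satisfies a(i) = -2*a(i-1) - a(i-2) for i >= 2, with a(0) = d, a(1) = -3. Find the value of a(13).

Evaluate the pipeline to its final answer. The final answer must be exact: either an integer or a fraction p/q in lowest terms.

-291

Step 1: squarings mod 144: 83^1=83, 83^2=121, 83^4=97, 83^8=49, 83^16=97, 83^32=49, 83^64=97, 83^128=49, 83^256=97, 83^512=49, 83^1024=97, 83^2048=49, 83^4096=97, 83^8192=49, 83^16384=97, 83^32768=49, 83^65536=97, 83^131072=49; 83^136827 = 83^1 * 83^2 * 83^8 * 83^16 * 83^32 * 83^64 * 83^512 * 83^1024 * 83^4096 * 83^131072 = 107 (mod 144); answer 107
Step 2: S1 = 107; d = -21; a(2) = -2*(-3) - 1*(-21) = 27; iterating: a(2)=27, a(3)=-51, a(4)=75, a(5)=-99, a(6)=123, a(7)=-147, a(8)=171, a(9)=-195, a(10)=219, a(11)=-243, a(12)=267, a(13)=-291; answer -291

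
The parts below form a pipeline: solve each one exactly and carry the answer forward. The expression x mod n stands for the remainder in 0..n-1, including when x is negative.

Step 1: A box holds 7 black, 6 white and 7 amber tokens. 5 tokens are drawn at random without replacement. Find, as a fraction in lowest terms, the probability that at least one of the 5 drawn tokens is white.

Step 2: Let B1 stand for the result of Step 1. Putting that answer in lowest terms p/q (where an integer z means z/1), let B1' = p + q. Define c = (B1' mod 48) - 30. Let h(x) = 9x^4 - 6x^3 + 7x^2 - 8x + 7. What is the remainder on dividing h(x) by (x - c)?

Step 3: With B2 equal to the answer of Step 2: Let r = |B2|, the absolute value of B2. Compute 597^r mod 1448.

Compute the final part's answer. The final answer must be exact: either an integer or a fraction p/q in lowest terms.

Step 1: total draws C(20,5) = 15504; complement C(14,5) = 2002; favorable 15504 - 2002 = 13502; P = 6751/7752; answer 6751/7752
Step 2: B1 = 6751/7752; threaded value p + q = 14503; c = -23; remainder = value at the root: 9*(-23)^4 - 6*(-23)^3 + 7*(-23)^2 - 8*(-23)^1 + 7 = (2518569) + (73002) + (3703) + (184) + (7) = 2595465; answer 2595465
Step 3: B2 = 2595465; r = 2595465; squarings mod 1448: 597^1=597, 597^2=201, 597^4=1305, 597^8=177, 597^16=921, 597^32=1161, 597^64=1281, 597^128=377, 597^256=225, 597^512=1393, 597^1024=129, 597^2048=713, 597^4096=121, 597^8192=161, 597^16384=1305, 597^32768=177, 597^65536=921, 597^131072=1161, 597^262144=1281, 597^524288=377, 597^1048576=225, 597^2097152=1393; 597^2595465 = 597^1 * 597^8 * 597^128 * 597^512 * 597^2048 * 597^4096 * 597^32768 * 597^65536 * 597^131072 * 597^262144 * 597^2097152 = 1429 (mod 1448); answer 1429

1429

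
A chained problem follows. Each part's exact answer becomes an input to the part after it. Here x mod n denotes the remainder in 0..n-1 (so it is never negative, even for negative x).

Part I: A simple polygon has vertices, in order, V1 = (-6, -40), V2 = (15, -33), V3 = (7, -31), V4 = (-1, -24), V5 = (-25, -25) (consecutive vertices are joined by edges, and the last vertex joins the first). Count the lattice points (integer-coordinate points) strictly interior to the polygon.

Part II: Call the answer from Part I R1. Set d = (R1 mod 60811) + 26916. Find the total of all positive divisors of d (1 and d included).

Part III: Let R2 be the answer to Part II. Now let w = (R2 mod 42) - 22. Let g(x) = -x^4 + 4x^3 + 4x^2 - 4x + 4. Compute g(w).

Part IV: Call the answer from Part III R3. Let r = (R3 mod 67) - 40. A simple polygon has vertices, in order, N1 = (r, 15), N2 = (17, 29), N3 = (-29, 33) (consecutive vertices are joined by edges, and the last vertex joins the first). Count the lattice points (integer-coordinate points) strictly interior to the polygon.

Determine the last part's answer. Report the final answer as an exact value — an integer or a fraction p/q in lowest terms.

350

Part I: cross terms: (-6*-33 - 15*-40)=798, (15*-31 - 7*-33)=-234, (7*-24 - -1*-31)=-199, (-1*-25 - -25*-24)=-575, (-25*-40 - -6*-25)=850; twice the area = |640| = 640; area = 320; boundary points = 7 + 2 + 1 + 1 + 1 = 12; strictly interior points = area - boundary/2 + 1 = 315; answer 315
Part II: R1 = 315; d = 27231; 27231 = 3 * 29 * 313; sigma = (1 + 3) * (1 + 29) * (1 + 313) = 4 * 30 * 314 = 37680; answer 37680
Part III: R2 = 37680; w = -16; -1*(-16)^4 + 4*(-16)^3 + 4*(-16)^2 - 4*(-16)^1 + 4 = (-65536) + (-16384) + (1024) + (64) + (4) = -80828; answer -80828
Part IV: R3 = -80828; r = 1; cross terms: (1*29 - 17*15)=-226, (17*33 - -29*29)=1402, (-29*15 - 1*33)=-468; twice the area = |708| = 708; area = 354; boundary points = 2 + 2 + 6 = 10; strictly interior points = area - boundary/2 + 1 = 350; answer 350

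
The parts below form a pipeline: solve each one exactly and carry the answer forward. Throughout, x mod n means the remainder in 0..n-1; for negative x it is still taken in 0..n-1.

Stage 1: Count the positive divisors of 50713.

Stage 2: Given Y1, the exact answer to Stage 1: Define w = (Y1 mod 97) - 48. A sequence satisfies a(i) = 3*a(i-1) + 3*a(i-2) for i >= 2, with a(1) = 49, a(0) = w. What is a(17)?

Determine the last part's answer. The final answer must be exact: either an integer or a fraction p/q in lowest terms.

Stage 1: 50713 = 13 * 47 * 83; number of divisors = (1+1) * (1+1) * (1+1) = 8; answer 8
Stage 2: Y1 = 8; w = -40; a(2) = 3*(49) + 3*(-40) = 27; iterating: a(2)=27, a(3)=228, a(4)=765, a(5)=2979, a(6)=11232, a(7)=42633, a(8)=161595, a(9)=612684, a(10)=2322837, a(11)=8806563, a(12)=33388200, a(13)=126584289, a(14)=479917467, a(15)=1819505268, a(16)=6898268205, a(17)=26153320419; answer 26153320419

26153320419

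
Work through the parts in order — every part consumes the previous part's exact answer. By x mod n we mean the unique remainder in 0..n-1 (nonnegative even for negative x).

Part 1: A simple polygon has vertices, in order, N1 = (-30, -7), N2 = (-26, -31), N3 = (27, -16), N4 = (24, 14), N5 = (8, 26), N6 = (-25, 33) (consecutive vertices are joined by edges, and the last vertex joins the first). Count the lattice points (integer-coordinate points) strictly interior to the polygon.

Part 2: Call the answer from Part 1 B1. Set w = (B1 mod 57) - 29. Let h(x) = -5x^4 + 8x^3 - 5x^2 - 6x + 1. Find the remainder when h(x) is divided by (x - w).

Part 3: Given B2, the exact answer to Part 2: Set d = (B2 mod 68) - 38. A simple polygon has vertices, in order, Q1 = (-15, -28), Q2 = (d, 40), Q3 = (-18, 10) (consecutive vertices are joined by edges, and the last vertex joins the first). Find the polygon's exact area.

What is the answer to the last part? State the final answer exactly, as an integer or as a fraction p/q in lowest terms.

824

Part 1: cross terms: (-30*-31 - -26*-7)=748, (-26*-16 - 27*-31)=1253, (27*14 - 24*-16)=762, (24*26 - 8*14)=512, (8*33 - -25*26)=914, (-25*-7 - -30*33)=1165; twice the area = |5354| = 5354; area = 2677; boundary points = 4 + 1 + 3 + 4 + 1 + 5 = 18; strictly interior points = area - boundary/2 + 1 = 2669; answer 2669
Part 2: B1 = 2669; w = 18; remainder = value at the root: -5*(18)^4 + 8*(18)^3 - 5*(18)^2 - 6*(18)^1 + 1 = (-524880) + (46656) + (-1620) + (-108) + (1) = -479951; answer -479951
Part 3: B2 = -479951; d = 23; cross terms: (-15*40 - 23*-28)=44, (23*10 - -18*40)=950, (-18*-28 - -15*10)=654; twice the area = |1648| = 1648; area = 824; answer 824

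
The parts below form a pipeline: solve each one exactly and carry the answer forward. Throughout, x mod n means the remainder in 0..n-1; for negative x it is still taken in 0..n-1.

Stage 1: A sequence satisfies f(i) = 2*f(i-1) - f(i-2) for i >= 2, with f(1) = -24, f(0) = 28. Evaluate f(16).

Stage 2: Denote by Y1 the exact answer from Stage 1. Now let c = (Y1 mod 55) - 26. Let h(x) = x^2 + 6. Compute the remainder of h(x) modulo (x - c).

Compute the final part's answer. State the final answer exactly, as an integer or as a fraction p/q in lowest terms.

31

Stage 1: f(2) = 2*(-24) - 1*(28) = -76; iterating: f(2)=-76, f(3)=-128, f(4)=-180, f(5)=-232, f(6)=-284, f(7)=-336, f(8)=-388, f(9)=-440, f(10)=-492, f(11)=-544, f(12)=-596, f(13)=-648, f(14)=-700, f(15)=-752, f(16)=-804; answer -804
Stage 2: Y1 = -804; c = -5; remainder = value at the root: 1*(-5)^2 + 6 = (25) + (6) = 31; answer 31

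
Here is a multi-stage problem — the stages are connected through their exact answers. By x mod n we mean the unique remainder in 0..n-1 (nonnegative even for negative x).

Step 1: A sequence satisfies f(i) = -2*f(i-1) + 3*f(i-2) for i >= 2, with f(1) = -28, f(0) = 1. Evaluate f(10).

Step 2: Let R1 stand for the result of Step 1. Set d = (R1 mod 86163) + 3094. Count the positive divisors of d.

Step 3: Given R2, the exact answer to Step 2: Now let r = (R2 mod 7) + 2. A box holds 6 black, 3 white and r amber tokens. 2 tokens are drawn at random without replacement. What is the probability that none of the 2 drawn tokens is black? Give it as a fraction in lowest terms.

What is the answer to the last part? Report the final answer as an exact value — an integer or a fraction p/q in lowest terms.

Step 1: f(2) = -2*(-28) + 3*(1) = 59; iterating: f(2)=59, f(3)=-202, f(4)=581, f(5)=-1768, f(6)=5279, f(7)=-15862, f(8)=47561, f(9)=-142708, f(10)=428099; answer 428099
Step 2: R1 = 428099; d = 86541; 86541 = 3 * 7 * 13 * 317; number of divisors = (1+1) * (1+1) * (1+1) * (1+1) = 16; answer 16
Step 3: R2 = 16; r = 4; total draws C(13,2) = 78; favorable C(7,2) = 21; P = 7/26; answer 7/26

7/26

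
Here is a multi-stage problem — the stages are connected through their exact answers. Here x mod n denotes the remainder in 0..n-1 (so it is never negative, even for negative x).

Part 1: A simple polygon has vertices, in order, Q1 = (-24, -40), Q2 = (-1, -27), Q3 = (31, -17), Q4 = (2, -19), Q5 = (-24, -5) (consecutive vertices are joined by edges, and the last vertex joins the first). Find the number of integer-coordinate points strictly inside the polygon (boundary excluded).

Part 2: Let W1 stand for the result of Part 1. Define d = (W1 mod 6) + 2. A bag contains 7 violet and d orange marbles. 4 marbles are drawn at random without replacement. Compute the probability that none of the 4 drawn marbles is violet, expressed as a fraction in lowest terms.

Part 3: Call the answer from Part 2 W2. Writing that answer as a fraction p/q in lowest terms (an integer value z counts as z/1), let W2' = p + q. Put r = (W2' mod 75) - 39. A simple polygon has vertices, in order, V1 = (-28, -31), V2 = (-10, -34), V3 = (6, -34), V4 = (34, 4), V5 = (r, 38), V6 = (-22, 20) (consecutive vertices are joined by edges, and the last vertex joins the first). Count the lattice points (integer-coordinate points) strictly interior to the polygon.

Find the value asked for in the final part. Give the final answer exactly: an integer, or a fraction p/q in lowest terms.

2743

Part 1: cross terms: (-24*-27 - -1*-40)=608, (-1*-17 - 31*-27)=854, (31*-19 - 2*-17)=-555, (2*-5 - -24*-19)=-466, (-24*-40 - -24*-5)=840; twice the area = |1281| = 1281; area = 1281/2; boundary points = 1 + 2 + 1 + 2 + 35 = 41; strictly interior points = area - boundary/2 + 1 = 621; answer 621
Part 2: W1 = 621; d = 5; total draws C(12,4) = 495; favorable C(5,4) = 5; P = 1/99; answer 1/99
Part 3: W2 = 1/99; threaded value p + q = 100; r = -14; cross terms: (-28*-34 - -10*-31)=642, (-10*-34 - 6*-34)=544, (6*4 - 34*-34)=1180, (34*38 - -14*4)=1348, (-14*20 - -22*38)=556, (-22*-31 - -28*20)=1242; twice the area = |5512| = 5512; area = 2756; boundary points = 3 + 16 + 2 + 2 + 2 + 3 = 28; strictly interior points = area - boundary/2 + 1 = 2743; answer 2743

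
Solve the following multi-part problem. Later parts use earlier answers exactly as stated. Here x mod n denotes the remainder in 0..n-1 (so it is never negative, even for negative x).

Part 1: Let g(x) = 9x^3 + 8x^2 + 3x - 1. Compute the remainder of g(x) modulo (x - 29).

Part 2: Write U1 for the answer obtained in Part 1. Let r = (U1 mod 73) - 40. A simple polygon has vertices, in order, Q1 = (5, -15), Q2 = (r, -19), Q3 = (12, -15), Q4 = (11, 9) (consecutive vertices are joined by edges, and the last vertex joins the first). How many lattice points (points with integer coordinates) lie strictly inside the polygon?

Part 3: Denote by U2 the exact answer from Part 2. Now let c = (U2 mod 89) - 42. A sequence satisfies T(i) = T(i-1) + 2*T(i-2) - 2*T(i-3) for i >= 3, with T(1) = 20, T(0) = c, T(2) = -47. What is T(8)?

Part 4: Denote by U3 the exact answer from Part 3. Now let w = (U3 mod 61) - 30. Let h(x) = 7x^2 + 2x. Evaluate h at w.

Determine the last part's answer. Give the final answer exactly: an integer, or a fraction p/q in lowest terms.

Part 1: remainder = value at the root: 9*(29)^3 + 8*(29)^2 + 3*(29)^1 - 1 = (219501) + (6728) + (87) + (-1) = 226315; answer 226315
Part 2: U1 = 226315; r = -25; cross terms: (5*-19 - -25*-15)=-470, (-25*-15 - 12*-19)=603, (12*9 - 11*-15)=273, (11*-15 - 5*9)=-210; twice the area = |196| = 196; area = 98; boundary points = 2 + 1 + 1 + 6 = 10; strictly interior points = area - boundary/2 + 1 = 94; answer 94
Part 3: U2 = 94; c = -37; T(3) = 1*(-47) + 2*(20) - 2*(-37) = 67; iterating: T(3)=67, T(4)=-67, T(5)=161, T(6)=-107, T(7)=349, T(8)=-187; answer -187
Part 4: U3 = -187; w = 27; 7*(27)^2 + 2*(27)^1 = (5103) + (54) = 5157; answer 5157

5157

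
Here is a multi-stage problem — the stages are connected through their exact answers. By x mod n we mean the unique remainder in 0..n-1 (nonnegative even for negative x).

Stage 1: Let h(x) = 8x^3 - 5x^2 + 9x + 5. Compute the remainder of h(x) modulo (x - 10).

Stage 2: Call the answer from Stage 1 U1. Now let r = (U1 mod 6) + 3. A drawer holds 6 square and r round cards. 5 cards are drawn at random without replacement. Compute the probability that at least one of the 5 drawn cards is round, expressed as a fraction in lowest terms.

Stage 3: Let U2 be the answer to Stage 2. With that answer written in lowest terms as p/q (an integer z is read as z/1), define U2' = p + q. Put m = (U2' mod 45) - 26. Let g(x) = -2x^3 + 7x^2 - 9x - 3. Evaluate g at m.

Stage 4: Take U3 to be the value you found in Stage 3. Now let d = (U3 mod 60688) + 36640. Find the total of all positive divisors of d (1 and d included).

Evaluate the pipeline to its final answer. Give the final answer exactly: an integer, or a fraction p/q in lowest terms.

Stage 1: remainder = value at the root: 8*(10)^3 - 5*(10)^2 + 9*(10)^1 + 5 = (8000) + (-500) + (90) + (5) = 7595; answer 7595
Stage 2: U1 = 7595; r = 8; total draws C(14,5) = 2002; complement C(6,5) = 6; favorable 2002 - 6 = 1996; P = 998/1001; answer 998/1001
Stage 3: U2 = 998/1001; threaded value p + q = 1999; m = -7; -2*(-7)^3 + 7*(-7)^2 - 9*(-7)^1 - 3 = (686) + (343) + (63) + (-3) = 1089; answer 1089
Stage 4: U3 = 1089; d = 37729; 37729 = 29 * 1301; sigma = (1 + 29) * (1 + 1301) = 30 * 1302 = 39060; answer 39060

39060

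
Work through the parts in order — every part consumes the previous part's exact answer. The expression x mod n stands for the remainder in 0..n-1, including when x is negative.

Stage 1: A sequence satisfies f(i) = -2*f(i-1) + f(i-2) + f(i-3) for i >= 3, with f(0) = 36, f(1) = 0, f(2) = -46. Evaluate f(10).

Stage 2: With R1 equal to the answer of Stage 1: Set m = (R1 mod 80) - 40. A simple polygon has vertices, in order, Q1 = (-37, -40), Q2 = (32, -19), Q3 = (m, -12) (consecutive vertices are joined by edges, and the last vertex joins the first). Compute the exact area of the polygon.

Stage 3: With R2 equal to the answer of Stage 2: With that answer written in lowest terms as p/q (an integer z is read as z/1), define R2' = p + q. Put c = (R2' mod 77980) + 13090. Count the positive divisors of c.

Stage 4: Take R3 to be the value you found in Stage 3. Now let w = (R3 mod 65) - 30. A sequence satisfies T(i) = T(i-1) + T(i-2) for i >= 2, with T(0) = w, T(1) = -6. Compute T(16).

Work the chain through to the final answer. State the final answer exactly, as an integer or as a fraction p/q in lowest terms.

Stage 1: f(3) = -2*(-46) + 1*(0) + 1*(36) = 128; iterating: f(3)=128, f(4)=-302, f(5)=686, f(6)=-1546, f(7)=3476, f(8)=-7812, f(9)=17554, f(10)=-39444; answer -39444
Stage 2: R1 = -39444; m = 36; cross terms: (-37*-19 - 32*-40)=1983, (32*-12 - 36*-19)=300, (36*-40 - -37*-12)=-1884; twice the area = |399| = 399; area = 399/2; answer 399/2
Stage 3: R2 = 399/2; threaded value p + q = 401; c = 13491; 13491 = 3^2 * 1499; number of divisors = (2+1) * (1+1) = 6; answer 6
Stage 4: R3 = 6; w = -24; T(2) = 1*(-6) + 1*(-24) = -30; iterating: T(2)=-30, T(3)=-36, T(4)=-66, T(5)=-102, T(6)=-168, T(7)=-270, T(8)=-438, T(9)=-708, T(10)=-1146, T(11)=-1854, T(12)=-3000, T(13)=-4854, T(14)=-7854, T(15)=-12708, T(16)=-20562; answer -20562

-20562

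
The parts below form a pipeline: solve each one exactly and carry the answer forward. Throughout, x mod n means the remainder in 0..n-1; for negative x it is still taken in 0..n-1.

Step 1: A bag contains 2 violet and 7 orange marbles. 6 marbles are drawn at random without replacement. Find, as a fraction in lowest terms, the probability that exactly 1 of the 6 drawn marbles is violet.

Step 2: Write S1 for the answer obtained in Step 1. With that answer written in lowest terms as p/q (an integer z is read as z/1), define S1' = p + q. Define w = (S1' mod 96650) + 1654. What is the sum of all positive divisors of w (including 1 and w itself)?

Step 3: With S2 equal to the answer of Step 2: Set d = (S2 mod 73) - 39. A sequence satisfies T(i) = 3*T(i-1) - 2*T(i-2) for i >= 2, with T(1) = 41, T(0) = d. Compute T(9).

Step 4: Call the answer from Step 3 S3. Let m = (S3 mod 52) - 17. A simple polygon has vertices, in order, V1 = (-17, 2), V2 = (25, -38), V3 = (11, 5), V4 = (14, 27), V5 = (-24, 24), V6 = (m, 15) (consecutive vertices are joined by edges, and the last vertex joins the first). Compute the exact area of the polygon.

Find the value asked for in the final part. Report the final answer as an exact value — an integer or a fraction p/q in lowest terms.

2157/2

Step 1: total draws C(9,6) = 84; favorable C(2,1)*C(7,5) = 42; P = 1/2; answer 1/2
Step 2: S1 = 1/2; threaded value p + q = 3; w = 1657; 1657 is prime, so its only divisors are 1 and 1657; sigma = 1 + 1657 = 1658; answer 1658
Step 3: S2 = 1658; d = 13; T(2) = 3*(41) - 2*(13) = 97; iterating: T(2)=97, T(3)=209, T(4)=433, T(5)=881, T(6)=1777, T(7)=3569, T(8)=7153, T(9)=14321; answer 14321
Step 4: S3 = 14321; m = 4; cross terms: (-17*-38 - 25*2)=596, (25*5 - 11*-38)=543, (11*27 - 14*5)=227, (14*24 - -24*27)=984, (-24*15 - 4*24)=-456, (4*2 - -17*15)=263; twice the area = |2157| = 2157; area = 2157/2; answer 2157/2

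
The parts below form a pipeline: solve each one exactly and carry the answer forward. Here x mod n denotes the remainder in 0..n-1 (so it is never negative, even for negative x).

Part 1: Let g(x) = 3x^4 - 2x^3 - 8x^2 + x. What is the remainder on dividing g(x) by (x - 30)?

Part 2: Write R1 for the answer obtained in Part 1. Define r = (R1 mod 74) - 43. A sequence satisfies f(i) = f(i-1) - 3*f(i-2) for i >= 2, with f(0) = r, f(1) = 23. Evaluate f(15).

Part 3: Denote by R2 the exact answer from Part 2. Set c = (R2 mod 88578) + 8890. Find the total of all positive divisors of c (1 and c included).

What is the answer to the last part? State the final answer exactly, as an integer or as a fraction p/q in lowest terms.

35448

Part 1: remainder = value at the root: 3*(30)^4 - 2*(30)^3 - 8*(30)^2 + 1*(30)^1 = (2430000) + (-54000) + (-7200) + (30) = 2368830; answer 2368830
Part 2: R1 = 2368830; r = -27; f(2) = 1*(23) - 3*(-27) = 104; iterating: f(2)=104, f(3)=35, f(4)=-277, f(5)=-382, f(6)=449, f(7)=1595, f(8)=248, f(9)=-4537, f(10)=-5281, f(11)=8330, f(12)=24173, f(13)=-817, f(14)=-73336, f(15)=-70885; answer -70885
Part 3: R2 = -70885; c = 26583; 26583 = 3 * 8861; sigma = (1 + 3) * (1 + 8861) = 4 * 8862 = 35448; answer 35448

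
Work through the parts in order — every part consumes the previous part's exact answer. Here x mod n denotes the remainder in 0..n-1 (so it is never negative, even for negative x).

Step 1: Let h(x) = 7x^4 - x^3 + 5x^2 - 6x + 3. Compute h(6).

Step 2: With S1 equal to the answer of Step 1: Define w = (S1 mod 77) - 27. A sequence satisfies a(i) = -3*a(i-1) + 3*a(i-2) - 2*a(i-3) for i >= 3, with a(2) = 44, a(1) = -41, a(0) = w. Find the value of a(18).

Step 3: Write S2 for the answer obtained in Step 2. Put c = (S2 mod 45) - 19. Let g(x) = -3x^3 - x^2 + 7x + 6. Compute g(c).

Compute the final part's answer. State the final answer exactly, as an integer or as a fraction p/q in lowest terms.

Step 1: 7*(6)^4 - 1*(6)^3 + 5*(6)^2 - 6*(6)^1 + 3 = (9072) + (-216) + (180) + (-36) + (3) = 9003; answer 9003
Step 2: S1 = 9003; w = 44; a(3) = -3*(44) + 3*(-41) - 2*(44) = -343; iterating: a(3)=-343, a(4)=1243, a(5)=-4846, a(6)=18953, a(7)=-73883, a(8)=288200, a(9)=-1124155, a(10)=4384831, a(11)=-17103358, a(12)=66712877, a(13)=-260218367, a(14)=1015000448, a(15)=-3959082199, a(16)=15442684675, a(17)=-60235301518, a(18)=234952122977; answer 234952122977
Step 3: S2 = 234952122977; c = -2; -3*(-2)^3 - 1*(-2)^2 + 7*(-2)^1 + 6 = (24) + (-4) + (-14) + (6) = 12; answer 12

12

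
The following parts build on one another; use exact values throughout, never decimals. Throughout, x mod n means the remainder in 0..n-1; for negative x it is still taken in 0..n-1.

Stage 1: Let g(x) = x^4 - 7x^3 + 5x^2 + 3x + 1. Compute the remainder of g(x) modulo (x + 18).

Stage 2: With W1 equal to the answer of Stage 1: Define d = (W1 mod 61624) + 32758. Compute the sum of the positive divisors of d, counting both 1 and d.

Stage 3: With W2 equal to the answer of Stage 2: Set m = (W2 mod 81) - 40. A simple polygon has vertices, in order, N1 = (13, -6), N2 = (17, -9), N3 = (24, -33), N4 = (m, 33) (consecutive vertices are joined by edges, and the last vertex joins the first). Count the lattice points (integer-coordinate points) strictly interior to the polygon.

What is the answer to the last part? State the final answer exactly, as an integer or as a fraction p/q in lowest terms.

213

Stage 1: remainder = value at the root: 1*(-18)^4 - 7*(-18)^3 + 5*(-18)^2 + 3*(-18)^1 + 1 = (104976) + (40824) + (1620) + (-54) + (1) = 147367; answer 147367
Stage 2: W1 = 147367; d = 56877; 56877 = 3 * 18959; sigma = (1 + 3) * (1 + 18959) = 4 * 18960 = 75840; answer 75840
Stage 3: W2 = 75840; m = -16; cross terms: (13*-9 - 17*-6)=-15, (17*-33 - 24*-9)=-345, (24*33 - -16*-33)=264, (-16*-6 - 13*33)=-333; twice the area = |-429| = 429; area = 429/2; boundary points = 1 + 1 + 2 + 1 = 5; strictly interior points = area - boundary/2 + 1 = 213; answer 213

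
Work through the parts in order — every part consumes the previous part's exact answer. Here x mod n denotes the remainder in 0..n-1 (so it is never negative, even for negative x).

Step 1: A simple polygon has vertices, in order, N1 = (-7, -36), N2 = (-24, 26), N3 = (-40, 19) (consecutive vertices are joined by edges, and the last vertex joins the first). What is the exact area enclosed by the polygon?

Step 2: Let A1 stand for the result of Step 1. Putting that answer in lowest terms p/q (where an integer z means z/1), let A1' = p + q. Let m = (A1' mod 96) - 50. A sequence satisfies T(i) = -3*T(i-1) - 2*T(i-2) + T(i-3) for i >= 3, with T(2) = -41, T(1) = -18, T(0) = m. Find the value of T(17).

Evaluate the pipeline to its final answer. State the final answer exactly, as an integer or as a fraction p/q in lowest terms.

Step 1: cross terms: (-7*26 - -24*-36)=-1046, (-24*19 - -40*26)=584, (-40*-36 - -7*19)=1573; twice the area = |1111| = 1111; area = 1111/2; answer 1111/2
Step 2: A1 = 1111/2; threaded value p + q = 1113; m = 7; T(3) = -3*(-41) - 2*(-18) + 1*(7) = 166; iterating: T(3)=166, T(4)=-434, T(5)=929, T(6)=-1753, T(7)=2967, T(8)=-4466, T(9)=5711, T(10)=-5234, T(11)=-186, T(12)=16737, T(13)=-55073, T(14)=131559, T(15)=-267794, T(16)=485191, T(17)=-788426; answer -788426

-788426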